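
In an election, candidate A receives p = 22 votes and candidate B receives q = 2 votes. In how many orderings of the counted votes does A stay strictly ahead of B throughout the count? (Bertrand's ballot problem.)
Strict-lead orderings = 230

Total orderings of the 24 votes with 22 for A: C(24, 22) = 276. By the Bertrand ballot formula (Cycle Lemma / reflection principle), the number of orderings in which A is strictly ahead of B throughout is (p − q)/(p + q) · C(p + q, p) = (22 − 2)/(22 + 2) · 276 = 230.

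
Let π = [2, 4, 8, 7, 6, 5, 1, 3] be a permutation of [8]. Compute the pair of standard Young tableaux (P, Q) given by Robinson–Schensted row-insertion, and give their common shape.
P = [1, 3, 5] / [2, 4] / [6] / [7] / [8];  Q = [1, 2, 3] / [4, 8] / [5] / [6] / [7];  common shape = (3, 2, 1, 1, 1)

Row-insert the values π_1, π_2, … into P one at a time, bumping the leftmost entry strictly greater than the inserted value down to the next row. The recording tableau Q records, in position (i, j), the step at which that cell was added to P.
  Insert 2 (step 1): P = [2];  Q = [1]
  Insert 4 (step 2): P = [2, 4];  Q = [1, 2]
  Insert 8 (step 3): P = [2, 4, 8];  Q = [1, 2, 3]
  Insert 7 (step 4): P = [2, 4, 7] / [8];  Q = [1, 2, 3] / [4]
  Insert 6 (step 5): P = [2, 4, 6] / [7] / [8];  Q = [1, 2, 3] / [4] / [5]
  Insert 5 (step 6): P = [2, 4, 5] / [6] / [7] / [8];  Q = [1, 2, 3] / [4] / [5] / [6]
  Insert 1 (step 7): P = [1, 4, 5] / [2] / [6] / [7] / [8];  Q = [1, 2, 3] / [4] / [5] / [6] / [7]
  Insert 3 (step 8): P = [1, 3, 5] / [2, 4] / [6] / [7] / [8];  Q = [1, 2, 3] / [4, 8] / [5] / [6] / [7]
Final shape: (3, 2, 1, 1, 1).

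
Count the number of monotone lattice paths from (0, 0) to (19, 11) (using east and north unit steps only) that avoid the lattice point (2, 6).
Number of paths = 53889948

Total paths from (0, 0) to (19, 11): C(30, 19) = 54627300. Paths through (2, 6): (paths (0, 0) → (2, 6)) × (paths (2, 6) → (19, 11)) = C(8, 2) · C(22, 17) = 28 · 26334 = 737352. Avoidance count = 54627300 − 737352 = 53889948.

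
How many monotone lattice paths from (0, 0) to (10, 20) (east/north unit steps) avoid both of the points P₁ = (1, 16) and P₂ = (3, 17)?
Number of paths = 29902180

Inclusion–exclusion. Total paths: C(30, 10) = 30045015. Through P₁: C(17, 1)·C(13, 9) = 12155. Through P₂: C(20, 3)·C(10, 7) = 136800. Since P₁ is strictly southwest of P₂, a monotone path through both must visit P₁ then P₂; paths through both = C(17, 1)·C(3, 2)·C(10, 7) = 6120. Avoid both = 30045015 − 12155 − 136800 + 6120 = 29902180.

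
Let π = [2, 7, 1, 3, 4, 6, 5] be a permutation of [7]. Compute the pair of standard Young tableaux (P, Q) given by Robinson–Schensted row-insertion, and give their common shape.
P = [1, 3, 4, 5] / [2, 6] / [7];  Q = [1, 2, 5, 6] / [3, 4] / [7];  common shape = (4, 2, 1)

Row-insert the values π_1, π_2, … into P one at a time, bumping the leftmost entry strictly greater than the inserted value down to the next row. The recording tableau Q records, in position (i, j), the step at which that cell was added to P.
  Insert 2 (step 1): P = [2];  Q = [1]
  Insert 7 (step 2): P = [2, 7];  Q = [1, 2]
  Insert 1 (step 3): P = [1, 7] / [2];  Q = [1, 2] / [3]
  Insert 3 (step 4): P = [1, 3] / [2, 7];  Q = [1, 2] / [3, 4]
  Insert 4 (step 5): P = [1, 3, 4] / [2, 7];  Q = [1, 2, 5] / [3, 4]
  Insert 6 (step 6): P = [1, 3, 4, 6] / [2, 7];  Q = [1, 2, 5, 6] / [3, 4]
  Insert 5 (step 7): P = [1, 3, 4, 5] / [2, 6] / [7];  Q = [1, 2, 5, 6] / [3, 4] / [7]
Final shape: (4, 2, 1).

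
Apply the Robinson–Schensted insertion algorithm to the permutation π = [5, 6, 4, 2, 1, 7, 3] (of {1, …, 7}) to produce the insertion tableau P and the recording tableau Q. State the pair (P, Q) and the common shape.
P = [1, 3, 7] / [2, 6] / [4] / [5];  Q = [1, 2, 6] / [3, 7] / [4] / [5];  common shape = (3, 2, 1, 1)

Row-insert the values π_1, π_2, … into P one at a time, bumping the leftmost entry strictly greater than the inserted value down to the next row. The recording tableau Q records, in position (i, j), the step at which that cell was added to P.
  Insert 5 (step 1): P = [5];  Q = [1]
  Insert 6 (step 2): P = [5, 6];  Q = [1, 2]
  Insert 4 (step 3): P = [4, 6] / [5];  Q = [1, 2] / [3]
  Insert 2 (step 4): P = [2, 6] / [4] / [5];  Q = [1, 2] / [3] / [4]
  Insert 1 (step 5): P = [1, 6] / [2] / [4] / [5];  Q = [1, 2] / [3] / [4] / [5]
  Insert 7 (step 6): P = [1, 6, 7] / [2] / [4] / [5];  Q = [1, 2, 6] / [3] / [4] / [5]
  Insert 3 (step 7): P = [1, 3, 7] / [2, 6] / [4] / [5];  Q = [1, 2, 6] / [3, 7] / [4] / [5]
Final shape: (3, 2, 1, 1).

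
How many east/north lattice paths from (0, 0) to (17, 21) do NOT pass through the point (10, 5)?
Number of paths = 28044936909

Total paths from (0, 0) to (17, 21): C(38, 17) = 28781143380. Paths through (10, 5): (paths (0, 0) → (10, 5)) × (paths (10, 5) → (17, 21)) = C(15, 10) · C(23, 7) = 3003 · 245157 = 736206471. Avoidance count = 28781143380 − 736206471 = 28044936909.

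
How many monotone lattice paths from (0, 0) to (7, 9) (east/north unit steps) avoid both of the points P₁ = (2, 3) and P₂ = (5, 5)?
Number of paths = 4540

Inclusion–exclusion. Total paths: C(16, 7) = 11440. Through P₁: C(5, 2)·C(11, 5) = 4620. Through P₂: C(10, 5)·C(6, 2) = 3780. Since P₁ is strictly southwest of P₂, a monotone path through both must visit P₁ then P₂; paths through both = C(5, 2)·C(5, 3)·C(6, 2) = 1500. Avoid both = 11440 − 4620 − 3780 + 1500 = 4540.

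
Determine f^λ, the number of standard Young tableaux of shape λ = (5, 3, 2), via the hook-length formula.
# SYT of shape (5, 3, 2) = 450

Hook-length formula: f^λ = n! / Π hook(c), product over all cells c of the Young diagram. For λ = (5, 3, 2), n = 10 boxes. Hook lengths by row (left-to-right, top-to-bottom): [7, 6, 4, 2, 1]; [4, 3, 1]; [2, 1]. Product of hooks = 8064. So f^λ = 10! / 8064 = 3628800 / 8064 = 450.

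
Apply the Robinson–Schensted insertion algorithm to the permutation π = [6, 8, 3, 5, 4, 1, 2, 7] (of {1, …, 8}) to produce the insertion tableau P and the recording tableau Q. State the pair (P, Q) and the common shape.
P = [1, 2, 7] / [3, 4] / [5, 8] / [6];  Q = [1, 2, 8] / [3, 4] / [5, 7] / [6];  common shape = (3, 2, 2, 1)

Row-insert the values π_1, π_2, … into P one at a time, bumping the leftmost entry strictly greater than the inserted value down to the next row. The recording tableau Q records, in position (i, j), the step at which that cell was added to P.
  Insert 6 (step 1): P = [6];  Q = [1]
  Insert 8 (step 2): P = [6, 8];  Q = [1, 2]
  Insert 3 (step 3): P = [3, 8] / [6];  Q = [1, 2] / [3]
  Insert 5 (step 4): P = [3, 5] / [6, 8];  Q = [1, 2] / [3, 4]
  Insert 4 (step 5): P = [3, 4] / [5, 8] / [6];  Q = [1, 2] / [3, 4] / [5]
  Insert 1 (step 6): P = [1, 4] / [3, 8] / [5] / [6];  Q = [1, 2] / [3, 4] / [5] / [6]
  Insert 2 (step 7): P = [1, 2] / [3, 4] / [5, 8] / [6];  Q = [1, 2] / [3, 4] / [5, 7] / [6]
  Insert 7 (step 8): P = [1, 2, 7] / [3, 4] / [5, 8] / [6];  Q = [1, 2, 8] / [3, 4] / [5, 7] / [6]
Final shape: (3, 2, 2, 1).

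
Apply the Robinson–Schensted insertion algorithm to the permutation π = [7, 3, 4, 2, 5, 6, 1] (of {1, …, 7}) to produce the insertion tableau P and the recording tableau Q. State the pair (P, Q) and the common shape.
P = [1, 4, 5, 6] / [2] / [3] / [7];  Q = [1, 3, 5, 6] / [2] / [4] / [7];  common shape = (4, 1, 1, 1)

Row-insert the values π_1, π_2, … into P one at a time, bumping the leftmost entry strictly greater than the inserted value down to the next row. The recording tableau Q records, in position (i, j), the step at which that cell was added to P.
  Insert 7 (step 1): P = [7];  Q = [1]
  Insert 3 (step 2): P = [3] / [7];  Q = [1] / [2]
  Insert 4 (step 3): P = [3, 4] / [7];  Q = [1, 3] / [2]
  Insert 2 (step 4): P = [2, 4] / [3] / [7];  Q = [1, 3] / [2] / [4]
  Insert 5 (step 5): P = [2, 4, 5] / [3] / [7];  Q = [1, 3, 5] / [2] / [4]
  Insert 6 (step 6): P = [2, 4, 5, 6] / [3] / [7];  Q = [1, 3, 5, 6] / [2] / [4]
  Insert 1 (step 7): P = [1, 4, 5, 6] / [2] / [3] / [7];  Q = [1, 3, 5, 6] / [2] / [4] / [7]
Final shape: (4, 1, 1, 1).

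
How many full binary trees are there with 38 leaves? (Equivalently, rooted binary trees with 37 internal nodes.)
C_37 = 45950804324621742364

These full binary trees are counted by the Catalan number C_n = (1/(n + 1)) · C(2n, n). For n = 37: C_37 = (1/38) · C(74, 37) = 1746130564335626209832/38 = 45950804324621742364.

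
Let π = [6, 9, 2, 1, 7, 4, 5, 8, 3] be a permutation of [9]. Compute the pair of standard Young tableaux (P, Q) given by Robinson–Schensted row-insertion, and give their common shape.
P = [1, 3, 5, 8] / [2, 4] / [6, 7] / [9];  Q = [1, 2, 7, 8] / [3, 5] / [4, 6] / [9];  common shape = (4, 2, 2, 1)

Row-insert the values π_1, π_2, … into P one at a time, bumping the leftmost entry strictly greater than the inserted value down to the next row. The recording tableau Q records, in position (i, j), the step at which that cell was added to P.
  Insert 6 (step 1): P = [6];  Q = [1]
  Insert 9 (step 2): P = [6, 9];  Q = [1, 2]
  Insert 2 (step 3): P = [2, 9] / [6];  Q = [1, 2] / [3]
  Insert 1 (step 4): P = [1, 9] / [2] / [6];  Q = [1, 2] / [3] / [4]
  Insert 7 (step 5): P = [1, 7] / [2, 9] / [6];  Q = [1, 2] / [3, 5] / [4]
  Insert 4 (step 6): P = [1, 4] / [2, 7] / [6, 9];  Q = [1, 2] / [3, 5] / [4, 6]
  Insert 5 (step 7): P = [1, 4, 5] / [2, 7] / [6, 9];  Q = [1, 2, 7] / [3, 5] / [4, 6]
  Insert 8 (step 8): P = [1, 4, 5, 8] / [2, 7] / [6, 9];  Q = [1, 2, 7, 8] / [3, 5] / [4, 6]
  Insert 3 (step 9): P = [1, 3, 5, 8] / [2, 4] / [6, 7] / [9];  Q = [1, 2, 7, 8] / [3, 5] / [4, 6] / [9]
Final shape: (4, 2, 2, 1).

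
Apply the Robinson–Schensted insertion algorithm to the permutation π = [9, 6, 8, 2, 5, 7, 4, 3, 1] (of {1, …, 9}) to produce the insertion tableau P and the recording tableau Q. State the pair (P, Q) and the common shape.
P = [1, 3, 7] / [2, 8] / [4] / [5] / [6] / [9];  Q = [1, 3, 6] / [2, 5] / [4] / [7] / [8] / [9];  common shape = (3, 2, 1, 1, 1, 1)

Row-insert the values π_1, π_2, … into P one at a time, bumping the leftmost entry strictly greater than the inserted value down to the next row. The recording tableau Q records, in position (i, j), the step at which that cell was added to P.
  Insert 9 (step 1): P = [9];  Q = [1]
  Insert 6 (step 2): P = [6] / [9];  Q = [1] / [2]
  Insert 8 (step 3): P = [6, 8] / [9];  Q = [1, 3] / [2]
  Insert 2 (step 4): P = [2, 8] / [6] / [9];  Q = [1, 3] / [2] / [4]
  Insert 5 (step 5): P = [2, 5] / [6, 8] / [9];  Q = [1, 3] / [2, 5] / [4]
  Insert 7 (step 6): P = [2, 5, 7] / [6, 8] / [9];  Q = [1, 3, 6] / [2, 5] / [4]
  Insert 4 (step 7): P = [2, 4, 7] / [5, 8] / [6] / [9];  Q = [1, 3, 6] / [2, 5] / [4] / [7]
  Insert 3 (step 8): P = [2, 3, 7] / [4, 8] / [5] / [6] / [9];  Q = [1, 3, 6] / [2, 5] / [4] / [7] / [8]
  Insert 1 (step 9): P = [1, 3, 7] / [2, 8] / [4] / [5] / [6] / [9];  Q = [1, 3, 6] / [2, 5] / [4] / [7] / [8] / [9]
Final shape: (3, 2, 1, 1, 1, 1).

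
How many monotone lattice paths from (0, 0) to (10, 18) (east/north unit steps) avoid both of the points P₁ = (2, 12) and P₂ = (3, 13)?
Number of paths = 12550461

Inclusion–exclusion. Total paths: C(28, 10) = 13123110. Through P₁: C(14, 2)·C(14, 8) = 273273. Through P₂: C(16, 3)·C(12, 7) = 443520. Since P₁ is strictly southwest of P₂, a monotone path through both must visit P₁ then P₂; paths through both = C(14, 2)·C(2, 1)·C(12, 7) = 144144. Avoid both = 13123110 − 273273 − 443520 + 144144 = 12550461.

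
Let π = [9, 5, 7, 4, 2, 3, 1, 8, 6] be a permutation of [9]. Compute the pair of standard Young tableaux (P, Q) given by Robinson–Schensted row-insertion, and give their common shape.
P = [1, 3, 6] / [2, 7, 8] / [4] / [5] / [9];  Q = [1, 3, 8] / [2, 6, 9] / [4] / [5] / [7];  common shape = (3, 3, 1, 1, 1)

Row-insert the values π_1, π_2, … into P one at a time, bumping the leftmost entry strictly greater than the inserted value down to the next row. The recording tableau Q records, in position (i, j), the step at which that cell was added to P.
  Insert 9 (step 1): P = [9];  Q = [1]
  Insert 5 (step 2): P = [5] / [9];  Q = [1] / [2]
  Insert 7 (step 3): P = [5, 7] / [9];  Q = [1, 3] / [2]
  Insert 4 (step 4): P = [4, 7] / [5] / [9];  Q = [1, 3] / [2] / [4]
  Insert 2 (step 5): P = [2, 7] / [4] / [5] / [9];  Q = [1, 3] / [2] / [4] / [5]
  Insert 3 (step 6): P = [2, 3] / [4, 7] / [5] / [9];  Q = [1, 3] / [2, 6] / [4] / [5]
  Insert 1 (step 7): P = [1, 3] / [2, 7] / [4] / [5] / [9];  Q = [1, 3] / [2, 6] / [4] / [5] / [7]
  Insert 8 (step 8): P = [1, 3, 8] / [2, 7] / [4] / [5] / [9];  Q = [1, 3, 8] / [2, 6] / [4] / [5] / [7]
  Insert 6 (step 9): P = [1, 3, 6] / [2, 7, 8] / [4] / [5] / [9];  Q = [1, 3, 8] / [2, 6, 9] / [4] / [5] / [7]
Final shape: (3, 3, 1, 1, 1).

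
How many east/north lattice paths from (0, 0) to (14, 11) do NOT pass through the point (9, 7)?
Number of paths = 3015960

Total paths from (0, 0) to (14, 11): C(25, 14) = 4457400. Paths through (9, 7): (paths (0, 0) → (9, 7)) × (paths (9, 7) → (14, 11)) = C(16, 9) · C(9, 5) = 11440 · 126 = 1441440. Avoidance count = 4457400 − 1441440 = 3015960.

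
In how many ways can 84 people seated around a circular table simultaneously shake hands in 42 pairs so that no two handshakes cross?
C_42 = 39044429911904443959240

These noncrossing handshakes are counted by the Catalan number C_n = (1/(n + 1)) · C(2n, n). For n = 42: C_42 = (1/43) · C(84, 42) = 1678910486211891090247320/43 = 39044429911904443959240.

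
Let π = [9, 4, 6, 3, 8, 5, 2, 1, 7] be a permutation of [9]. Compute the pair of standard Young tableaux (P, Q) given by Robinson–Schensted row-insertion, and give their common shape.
P = [1, 5, 7] / [2, 6, 8] / [3] / [4] / [9];  Q = [1, 3, 5] / [2, 6, 9] / [4] / [7] / [8];  common shape = (3, 3, 1, 1, 1)

Row-insert the values π_1, π_2, … into P one at a time, bumping the leftmost entry strictly greater than the inserted value down to the next row. The recording tableau Q records, in position (i, j), the step at which that cell was added to P.
  Insert 9 (step 1): P = [9];  Q = [1]
  Insert 4 (step 2): P = [4] / [9];  Q = [1] / [2]
  Insert 6 (step 3): P = [4, 6] / [9];  Q = [1, 3] / [2]
  Insert 3 (step 4): P = [3, 6] / [4] / [9];  Q = [1, 3] / [2] / [4]
  Insert 8 (step 5): P = [3, 6, 8] / [4] / [9];  Q = [1, 3, 5] / [2] / [4]
  Insert 5 (step 6): P = [3, 5, 8] / [4, 6] / [9];  Q = [1, 3, 5] / [2, 6] / [4]
  Insert 2 (step 7): P = [2, 5, 8] / [3, 6] / [4] / [9];  Q = [1, 3, 5] / [2, 6] / [4] / [7]
  Insert 1 (step 8): P = [1, 5, 8] / [2, 6] / [3] / [4] / [9];  Q = [1, 3, 5] / [2, 6] / [4] / [7] / [8]
  Insert 7 (step 9): P = [1, 5, 7] / [2, 6, 8] / [3] / [4] / [9];  Q = [1, 3, 5] / [2, 6, 9] / [4] / [7] / [8]
Final shape: (3, 3, 1, 1, 1).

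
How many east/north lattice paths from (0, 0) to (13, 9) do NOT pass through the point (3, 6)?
Number of paths = 473396

Total paths from (0, 0) to (13, 9): C(22, 13) = 497420. Paths through (3, 6): (paths (0, 0) → (3, 6)) × (paths (3, 6) → (13, 9)) = C(9, 3) · C(13, 10) = 84 · 286 = 24024. Avoidance count = 497420 − 24024 = 473396.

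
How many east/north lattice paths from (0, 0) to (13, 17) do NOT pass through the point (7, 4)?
Number of paths = 110806290

Total paths from (0, 0) to (13, 17): C(30, 13) = 119759850. Paths through (7, 4): (paths (0, 0) → (7, 4)) × (paths (7, 4) → (13, 17)) = C(11, 7) · C(19, 6) = 330 · 27132 = 8953560. Avoidance count = 119759850 − 8953560 = 110806290.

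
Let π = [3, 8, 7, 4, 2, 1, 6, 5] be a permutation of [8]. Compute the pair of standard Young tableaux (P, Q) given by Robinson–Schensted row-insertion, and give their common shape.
P = [1, 4, 5] / [2, 6] / [3] / [7] / [8];  Q = [1, 2, 7] / [3, 8] / [4] / [5] / [6];  common shape = (3, 2, 1, 1, 1)

Row-insert the values π_1, π_2, … into P one at a time, bumping the leftmost entry strictly greater than the inserted value down to the next row. The recording tableau Q records, in position (i, j), the step at which that cell was added to P.
  Insert 3 (step 1): P = [3];  Q = [1]
  Insert 8 (step 2): P = [3, 8];  Q = [1, 2]
  Insert 7 (step 3): P = [3, 7] / [8];  Q = [1, 2] / [3]
  Insert 4 (step 4): P = [3, 4] / [7] / [8];  Q = [1, 2] / [3] / [4]
  Insert 2 (step 5): P = [2, 4] / [3] / [7] / [8];  Q = [1, 2] / [3] / [4] / [5]
  Insert 1 (step 6): P = [1, 4] / [2] / [3] / [7] / [8];  Q = [1, 2] / [3] / [4] / [5] / [6]
  Insert 6 (step 7): P = [1, 4, 6] / [2] / [3] / [7] / [8];  Q = [1, 2, 7] / [3] / [4] / [5] / [6]
  Insert 5 (step 8): P = [1, 4, 5] / [2, 6] / [3] / [7] / [8];  Q = [1, 2, 7] / [3, 8] / [4] / [5] / [6]
Final shape: (3, 2, 1, 1, 1).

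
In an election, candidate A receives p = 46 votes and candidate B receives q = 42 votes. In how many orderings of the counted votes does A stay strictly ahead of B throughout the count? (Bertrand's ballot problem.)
Strict-lead orderings = 1090517614891254687077640

Total orderings of the 88 votes with 46 for A: C(88, 46) = 23991387527607603115708080. By the Bertrand ballot formula (Cycle Lemma / reflection principle), the number of orderings in which A is strictly ahead of B throughout is (p − q)/(p + q) · C(p + q, p) = (46 − 42)/(46 + 42) · 23991387527607603115708080 = 1090517614891254687077640.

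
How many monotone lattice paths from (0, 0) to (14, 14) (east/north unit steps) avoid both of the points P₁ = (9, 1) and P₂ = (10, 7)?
Number of paths = 33636180

Inclusion–exclusion. Total paths: C(28, 14) = 40116600. Through P₁: C(10, 9)·C(18, 5) = 85680. Through P₂: C(17, 10)·C(11, 4) = 6417840. Since P₁ is strictly southwest of P₂, a monotone path through both must visit P₁ then P₂; paths through both = C(10, 9)·C(7, 1)·C(11, 4) = 23100. Avoid both = 40116600 − 85680 − 6417840 + 23100 = 33636180.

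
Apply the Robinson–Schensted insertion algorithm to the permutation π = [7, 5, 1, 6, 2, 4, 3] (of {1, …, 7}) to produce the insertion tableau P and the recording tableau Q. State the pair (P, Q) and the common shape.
P = [1, 2, 3] / [4, 6] / [5] / [7];  Q = [1, 4, 6] / [2, 5] / [3] / [7];  common shape = (3, 2, 1, 1)

Row-insert the values π_1, π_2, … into P one at a time, bumping the leftmost entry strictly greater than the inserted value down to the next row. The recording tableau Q records, in position (i, j), the step at which that cell was added to P.
  Insert 7 (step 1): P = [7];  Q = [1]
  Insert 5 (step 2): P = [5] / [7];  Q = [1] / [2]
  Insert 1 (step 3): P = [1] / [5] / [7];  Q = [1] / [2] / [3]
  Insert 6 (step 4): P = [1, 6] / [5] / [7];  Q = [1, 4] / [2] / [3]
  Insert 2 (step 5): P = [1, 2] / [5, 6] / [7];  Q = [1, 4] / [2, 5] / [3]
  Insert 4 (step 6): P = [1, 2, 4] / [5, 6] / [7];  Q = [1, 4, 6] / [2, 5] / [3]
  Insert 3 (step 7): P = [1, 2, 3] / [4, 6] / [5] / [7];  Q = [1, 4, 6] / [2, 5] / [3] / [7]
Final shape: (3, 2, 1, 1).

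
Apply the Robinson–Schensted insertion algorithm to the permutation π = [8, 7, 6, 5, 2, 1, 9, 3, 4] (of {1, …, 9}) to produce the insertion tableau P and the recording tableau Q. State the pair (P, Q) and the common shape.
P = [1, 3, 4] / [2, 9] / [5] / [6] / [7] / [8];  Q = [1, 7, 9] / [2, 8] / [3] / [4] / [5] / [6];  common shape = (3, 2, 1, 1, 1, 1)

Row-insert the values π_1, π_2, … into P one at a time, bumping the leftmost entry strictly greater than the inserted value down to the next row. The recording tableau Q records, in position (i, j), the step at which that cell was added to P.
  Insert 8 (step 1): P = [8];  Q = [1]
  Insert 7 (step 2): P = [7] / [8];  Q = [1] / [2]
  Insert 6 (step 3): P = [6] / [7] / [8];  Q = [1] / [2] / [3]
  Insert 5 (step 4): P = [5] / [6] / [7] / [8];  Q = [1] / [2] / [3] / [4]
  Insert 2 (step 5): P = [2] / [5] / [6] / [7] / [8];  Q = [1] / [2] / [3] / [4] / [5]
  Insert 1 (step 6): P = [1] / [2] / [5] / [6] / [7] / [8];  Q = [1] / [2] / [3] / [4] / [5] / [6]
  Insert 9 (step 7): P = [1, 9] / [2] / [5] / [6] / [7] / [8];  Q = [1, 7] / [2] / [3] / [4] / [5] / [6]
  Insert 3 (step 8): P = [1, 3] / [2, 9] / [5] / [6] / [7] / [8];  Q = [1, 7] / [2, 8] / [3] / [4] / [5] / [6]
  Insert 4 (step 9): P = [1, 3, 4] / [2, 9] / [5] / [6] / [7] / [8];  Q = [1, 7, 9] / [2, 8] / [3] / [4] / [5] / [6]
Final shape: (3, 2, 1, 1, 1, 1).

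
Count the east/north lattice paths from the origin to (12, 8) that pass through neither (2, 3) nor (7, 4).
Number of paths = 61920

Inclusion–exclusion. Total paths: C(20, 12) = 125970. Through P₁: C(5, 2)·C(15, 10) = 30030. Through P₂: C(11, 7)·C(9, 5) = 41580. Since P₁ is strictly southwest of P₂, a monotone path through both must visit P₁ then P₂; paths through both = C(5, 2)·C(6, 5)·C(9, 5) = 7560. Avoid both = 125970 − 30030 − 41580 + 7560 = 61920.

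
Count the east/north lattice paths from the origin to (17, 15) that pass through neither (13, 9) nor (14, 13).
Number of paths = 285552520

Inclusion–exclusion. Total paths: C(32, 17) = 565722720. Through P₁: C(22, 13)·C(10, 4) = 104458200. Through P₂: C(27, 14)·C(5, 3) = 200583000. Since P₁ is strictly southwest of P₂, a monotone path through both must visit P₁ then P₂; paths through both = C(22, 13)·C(5, 1)·C(5, 3) = 24871000. Avoid both = 565722720 − 104458200 − 200583000 + 24871000 = 285552520.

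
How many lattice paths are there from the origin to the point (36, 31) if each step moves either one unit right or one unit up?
Number of paths = 11923179284862717872

A monotone lattice path from (0, 0) to (36, 31) consists of 36 east steps and 31 north steps in some order, so it is determined by which 36 of the 67 steps are east. The count is C(67, 36) = 11923179284862717872.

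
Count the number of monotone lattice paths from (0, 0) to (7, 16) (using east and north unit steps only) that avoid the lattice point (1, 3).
Number of paths = 136629

Total paths from (0, 0) to (7, 16): C(23, 7) = 245157. Paths through (1, 3): (paths (0, 0) → (1, 3)) × (paths (1, 3) → (7, 16)) = C(4, 1) · C(19, 6) = 4 · 27132 = 108528. Avoidance count = 245157 − 108528 = 136629.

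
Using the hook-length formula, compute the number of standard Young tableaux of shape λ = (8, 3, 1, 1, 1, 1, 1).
# SYT of shape (8, 3, 1, 1, 1, 1, 1) = 115830

Hook-length formula: f^λ = n! / Π hook(c), product over all cells c of the Young diagram. For λ = (8, 3, 1, 1, 1, 1, 1), n = 16 boxes. Hook lengths by row (left-to-right, top-to-bottom): [14, 8, 7, 5, 4, 3, 2, 1]; [8, 2, 1]; [5]; [4]; [3]; [2]; [1]. Product of hooks = 180633600. So f^λ = 16! / 180633600 = 20922789888000 / 180633600 = 115830.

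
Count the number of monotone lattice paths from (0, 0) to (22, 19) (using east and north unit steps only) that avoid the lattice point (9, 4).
Number of paths = 217891525800

Total paths from (0, 0) to (22, 19): C(41, 22) = 244662670200. Paths through (9, 4): (paths (0, 0) → (9, 4)) × (paths (9, 4) → (22, 19)) = C(13, 9) · C(28, 13) = 715 · 37442160 = 26771144400. Avoidance count = 244662670200 − 26771144400 = 217891525800.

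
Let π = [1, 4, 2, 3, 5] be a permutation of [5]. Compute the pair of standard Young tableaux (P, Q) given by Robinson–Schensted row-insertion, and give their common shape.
P = [1, 2, 3, 5] / [4];  Q = [1, 2, 4, 5] / [3];  common shape = (4, 1)

Row-insert the values π_1, π_2, … into P one at a time, bumping the leftmost entry strictly greater than the inserted value down to the next row. The recording tableau Q records, in position (i, j), the step at which that cell was added to P.
  Insert 1 (step 1): P = [1];  Q = [1]
  Insert 4 (step 2): P = [1, 4];  Q = [1, 2]
  Insert 2 (step 3): P = [1, 2] / [4];  Q = [1, 2] / [3]
  Insert 3 (step 4): P = [1, 2, 3] / [4];  Q = [1, 2, 4] / [3]
  Insert 5 (step 5): P = [1, 2, 3, 5] / [4];  Q = [1, 2, 4, 5] / [3]
Final shape: (4, 1).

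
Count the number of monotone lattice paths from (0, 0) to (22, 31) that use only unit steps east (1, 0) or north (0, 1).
Number of paths = 462525733568080

A monotone lattice path from (0, 0) to (22, 31) consists of 22 east steps and 31 north steps in some order, so it is determined by which 22 of the 53 steps are east. The count is C(53, 22) = 462525733568080.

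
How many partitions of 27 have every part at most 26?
p(27, parts ≤ 26) = 3009

Use the recurrence p(n, m) = p(n, m−1) + p(n−m, m): either the largest part is < m (count p(n, m−1)) or the largest part is exactly m (remove one copy of m, count p(n−m, m)). With p(0, ·) = 1 this gives p(27, parts ≤ 26) = 3009. (By conjugating Young diagrams, this also counts partitions of 27 into at most 26 parts.)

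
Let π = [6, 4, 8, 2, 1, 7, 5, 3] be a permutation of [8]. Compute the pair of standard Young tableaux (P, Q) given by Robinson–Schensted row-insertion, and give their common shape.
P = [1, 3] / [2, 5] / [4, 7] / [6, 8];  Q = [1, 3] / [2, 6] / [4, 7] / [5, 8];  common shape = (2, 2, 2, 2)

Row-insert the values π_1, π_2, … into P one at a time, bumping the leftmost entry strictly greater than the inserted value down to the next row. The recording tableau Q records, in position (i, j), the step at which that cell was added to P.
  Insert 6 (step 1): P = [6];  Q = [1]
  Insert 4 (step 2): P = [4] / [6];  Q = [1] / [2]
  Insert 8 (step 3): P = [4, 8] / [6];  Q = [1, 3] / [2]
  Insert 2 (step 4): P = [2, 8] / [4] / [6];  Q = [1, 3] / [2] / [4]
  Insert 1 (step 5): P = [1, 8] / [2] / [4] / [6];  Q = [1, 3] / [2] / [4] / [5]
  Insert 7 (step 6): P = [1, 7] / [2, 8] / [4] / [6];  Q = [1, 3] / [2, 6] / [4] / [5]
  Insert 5 (step 7): P = [1, 5] / [2, 7] / [4, 8] / [6];  Q = [1, 3] / [2, 6] / [4, 7] / [5]
  Insert 3 (step 8): P = [1, 3] / [2, 5] / [4, 7] / [6, 8];  Q = [1, 3] / [2, 6] / [4, 7] / [5, 8]
Final shape: (2, 2, 2, 2).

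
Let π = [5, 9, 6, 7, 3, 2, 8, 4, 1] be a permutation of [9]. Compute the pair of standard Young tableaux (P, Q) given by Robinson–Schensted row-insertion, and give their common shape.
P = [1, 4, 7, 8] / [2, 6] / [3] / [5] / [9];  Q = [1, 2, 4, 7] / [3, 8] / [5] / [6] / [9];  common shape = (4, 2, 1, 1, 1)

Row-insert the values π_1, π_2, … into P one at a time, bumping the leftmost entry strictly greater than the inserted value down to the next row. The recording tableau Q records, in position (i, j), the step at which that cell was added to P.
  Insert 5 (step 1): P = [5];  Q = [1]
  Insert 9 (step 2): P = [5, 9];  Q = [1, 2]
  Insert 6 (step 3): P = [5, 6] / [9];  Q = [1, 2] / [3]
  Insert 7 (step 4): P = [5, 6, 7] / [9];  Q = [1, 2, 4] / [3]
  Insert 3 (step 5): P = [3, 6, 7] / [5] / [9];  Q = [1, 2, 4] / [3] / [5]
  Insert 2 (step 6): P = [2, 6, 7] / [3] / [5] / [9];  Q = [1, 2, 4] / [3] / [5] / [6]
  Insert 8 (step 7): P = [2, 6, 7, 8] / [3] / [5] / [9];  Q = [1, 2, 4, 7] / [3] / [5] / [6]
  Insert 4 (step 8): P = [2, 4, 7, 8] / [3, 6] / [5] / [9];  Q = [1, 2, 4, 7] / [3, 8] / [5] / [6]
  Insert 1 (step 9): P = [1, 4, 7, 8] / [2, 6] / [3] / [5] / [9];  Q = [1, 2, 4, 7] / [3, 8] / [5] / [6] / [9]
Final shape: (4, 2, 1, 1, 1).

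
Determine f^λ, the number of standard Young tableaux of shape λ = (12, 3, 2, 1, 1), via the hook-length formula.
# SYT of shape (12, 3, 2, 1, 1) = 1017450

Hook-length formula: f^λ = n! / Π hook(c), product over all cells c of the Young diagram. For λ = (12, 3, 2, 1, 1), n = 19 boxes. Hook lengths by row (left-to-right, top-to-bottom): [16, 13, 11, 9, 8, 7, 6, 5, 4, 3, 2, 1]; [6, 3, 1]; [4, 1]; [2]; [1]. Product of hooks = 119558799360. So f^λ = 19! / 119558799360 = 121645100408832000 / 119558799360 = 1017450.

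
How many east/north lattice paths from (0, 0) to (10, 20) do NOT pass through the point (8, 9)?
Number of paths = 28148835

Total paths from (0, 0) to (10, 20): C(30, 10) = 30045015. Paths through (8, 9): (paths (0, 0) → (8, 9)) × (paths (8, 9) → (10, 20)) = C(17, 8) · C(13, 2) = 24310 · 78 = 1896180. Avoidance count = 30045015 − 1896180 = 28148835.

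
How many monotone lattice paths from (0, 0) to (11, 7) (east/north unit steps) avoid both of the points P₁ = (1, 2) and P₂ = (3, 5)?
Number of paths = 21645

Inclusion–exclusion. Total paths: C(18, 11) = 31824. Through P₁: C(3, 1)·C(15, 10) = 9009. Through P₂: C(8, 3)·C(10, 8) = 2520. Since P₁ is strictly southwest of P₂, a monotone path through both must visit P₁ then P₂; paths through both = C(3, 1)·C(5, 2)·C(10, 8) = 1350. Avoid both = 31824 − 9009 − 2520 + 1350 = 21645.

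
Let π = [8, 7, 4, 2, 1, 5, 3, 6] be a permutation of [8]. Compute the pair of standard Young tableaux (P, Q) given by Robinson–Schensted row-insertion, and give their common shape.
P = [1, 3, 6] / [2, 5] / [4] / [7] / [8];  Q = [1, 6, 8] / [2, 7] / [3] / [4] / [5];  common shape = (3, 2, 1, 1, 1)

Row-insert the values π_1, π_2, … into P one at a time, bumping the leftmost entry strictly greater than the inserted value down to the next row. The recording tableau Q records, in position (i, j), the step at which that cell was added to P.
  Insert 8 (step 1): P = [8];  Q = [1]
  Insert 7 (step 2): P = [7] / [8];  Q = [1] / [2]
  Insert 4 (step 3): P = [4] / [7] / [8];  Q = [1] / [2] / [3]
  Insert 2 (step 4): P = [2] / [4] / [7] / [8];  Q = [1] / [2] / [3] / [4]
  Insert 1 (step 5): P = [1] / [2] / [4] / [7] / [8];  Q = [1] / [2] / [3] / [4] / [5]
  Insert 5 (step 6): P = [1, 5] / [2] / [4] / [7] / [8];  Q = [1, 6] / [2] / [3] / [4] / [5]
  Insert 3 (step 7): P = [1, 3] / [2, 5] / [4] / [7] / [8];  Q = [1, 6] / [2, 7] / [3] / [4] / [5]
  Insert 6 (step 8): P = [1, 3, 6] / [2, 5] / [4] / [7] / [8];  Q = [1, 6, 8] / [2, 7] / [3] / [4] / [5]
Final shape: (3, 2, 1, 1, 1).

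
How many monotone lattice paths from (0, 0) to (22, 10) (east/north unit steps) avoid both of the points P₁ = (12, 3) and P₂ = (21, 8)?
Number of paths = 45519695

Inclusion–exclusion. Total paths: C(32, 22) = 64512240. Through P₁: C(15, 12)·C(17, 10) = 8848840. Through P₂: C(29, 21)·C(3, 1) = 12876435. Since P₁ is strictly southwest of P₂, a monotone path through both must visit P₁ then P₂; paths through both = C(15, 12)·C(14, 9)·C(3, 1) = 2732730. Avoid both = 64512240 − 8848840 − 12876435 + 2732730 = 45519695.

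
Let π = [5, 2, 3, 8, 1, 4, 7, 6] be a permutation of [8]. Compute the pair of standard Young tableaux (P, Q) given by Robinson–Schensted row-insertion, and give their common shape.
P = [1, 3, 4, 6] / [2, 7] / [5, 8];  Q = [1, 3, 4, 7] / [2, 6] / [5, 8];  common shape = (4, 2, 2)

Row-insert the values π_1, π_2, … into P one at a time, bumping the leftmost entry strictly greater than the inserted value down to the next row. The recording tableau Q records, in position (i, j), the step at which that cell was added to P.
  Insert 5 (step 1): P = [5];  Q = [1]
  Insert 2 (step 2): P = [2] / [5];  Q = [1] / [2]
  Insert 3 (step 3): P = [2, 3] / [5];  Q = [1, 3] / [2]
  Insert 8 (step 4): P = [2, 3, 8] / [5];  Q = [1, 3, 4] / [2]
  Insert 1 (step 5): P = [1, 3, 8] / [2] / [5];  Q = [1, 3, 4] / [2] / [5]
  Insert 4 (step 6): P = [1, 3, 4] / [2, 8] / [5];  Q = [1, 3, 4] / [2, 6] / [5]
  Insert 7 (step 7): P = [1, 3, 4, 7] / [2, 8] / [5];  Q = [1, 3, 4, 7] / [2, 6] / [5]
  Insert 6 (step 8): P = [1, 3, 4, 6] / [2, 7] / [5, 8];  Q = [1, 3, 4, 7] / [2, 6] / [5, 8]
Final shape: (4, 2, 2).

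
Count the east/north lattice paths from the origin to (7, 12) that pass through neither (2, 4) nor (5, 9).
Number of paths = 19463

Inclusion–exclusion. Total paths: C(19, 7) = 50388. Through P₁: C(6, 2)·C(13, 5) = 19305. Through P₂: C(14, 5)·C(5, 2) = 20020. Since P₁ is strictly southwest of P₂, a monotone path through both must visit P₁ then P₂; paths through both = C(6, 2)·C(8, 3)·C(5, 2) = 8400. Avoid both = 50388 − 19305 − 20020 + 8400 = 19463.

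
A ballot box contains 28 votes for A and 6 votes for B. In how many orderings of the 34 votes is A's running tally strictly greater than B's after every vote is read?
Strict-lead orderings = 870232

Total orderings of the 34 votes with 28 for A: C(34, 28) = 1344904. By the Bertrand ballot formula (Cycle Lemma / reflection principle), the number of orderings in which A is strictly ahead of B throughout is (p − q)/(p + q) · C(p + q, p) = (28 − 6)/(28 + 6) · 1344904 = 870232.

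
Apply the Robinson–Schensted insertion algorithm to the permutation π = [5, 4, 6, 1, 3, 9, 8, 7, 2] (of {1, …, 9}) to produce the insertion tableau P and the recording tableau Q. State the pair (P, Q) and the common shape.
P = [1, 2, 7] / [3, 6, 8] / [4, 9] / [5];  Q = [1, 3, 6] / [2, 5, 7] / [4, 8] / [9];  common shape = (3, 3, 2, 1)

Row-insert the values π_1, π_2, … into P one at a time, bumping the leftmost entry strictly greater than the inserted value down to the next row. The recording tableau Q records, in position (i, j), the step at which that cell was added to P.
  Insert 5 (step 1): P = [5];  Q = [1]
  Insert 4 (step 2): P = [4] / [5];  Q = [1] / [2]
  Insert 6 (step 3): P = [4, 6] / [5];  Q = [1, 3] / [2]
  Insert 1 (step 4): P = [1, 6] / [4] / [5];  Q = [1, 3] / [2] / [4]
  Insert 3 (step 5): P = [1, 3] / [4, 6] / [5];  Q = [1, 3] / [2, 5] / [4]
  Insert 9 (step 6): P = [1, 3, 9] / [4, 6] / [5];  Q = [1, 3, 6] / [2, 5] / [4]
  Insert 8 (step 7): P = [1, 3, 8] / [4, 6, 9] / [5];  Q = [1, 3, 6] / [2, 5, 7] / [4]
  Insert 7 (step 8): P = [1, 3, 7] / [4, 6, 8] / [5, 9];  Q = [1, 3, 6] / [2, 5, 7] / [4, 8]
  Insert 2 (step 9): P = [1, 2, 7] / [3, 6, 8] / [4, 9] / [5];  Q = [1, 3, 6] / [2, 5, 7] / [4, 8] / [9]
Final shape: (3, 3, 2, 1).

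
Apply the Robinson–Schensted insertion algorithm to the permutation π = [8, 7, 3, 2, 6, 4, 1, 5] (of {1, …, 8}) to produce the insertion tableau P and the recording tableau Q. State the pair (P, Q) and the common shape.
P = [1, 4, 5] / [2, 6] / [3] / [7] / [8];  Q = [1, 5, 8] / [2, 6] / [3] / [4] / [7];  common shape = (3, 2, 1, 1, 1)

Row-insert the values π_1, π_2, … into P one at a time, bumping the leftmost entry strictly greater than the inserted value down to the next row. The recording tableau Q records, in position (i, j), the step at which that cell was added to P.
  Insert 8 (step 1): P = [8];  Q = [1]
  Insert 7 (step 2): P = [7] / [8];  Q = [1] / [2]
  Insert 3 (step 3): P = [3] / [7] / [8];  Q = [1] / [2] / [3]
  Insert 2 (step 4): P = [2] / [3] / [7] / [8];  Q = [1] / [2] / [3] / [4]
  Insert 6 (step 5): P = [2, 6] / [3] / [7] / [8];  Q = [1, 5] / [2] / [3] / [4]
  Insert 4 (step 6): P = [2, 4] / [3, 6] / [7] / [8];  Q = [1, 5] / [2, 6] / [3] / [4]
  Insert 1 (step 7): P = [1, 4] / [2, 6] / [3] / [7] / [8];  Q = [1, 5] / [2, 6] / [3] / [4] / [7]
  Insert 5 (step 8): P = [1, 4, 5] / [2, 6] / [3] / [7] / [8];  Q = [1, 5, 8] / [2, 6] / [3] / [4] / [7]
Final shape: (3, 2, 1, 1, 1).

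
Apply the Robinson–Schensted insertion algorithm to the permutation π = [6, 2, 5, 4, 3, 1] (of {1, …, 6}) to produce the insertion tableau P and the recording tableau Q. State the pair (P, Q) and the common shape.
P = [1, 3] / [2] / [4] / [5] / [6];  Q = [1, 3] / [2] / [4] / [5] / [6];  common shape = (2, 1, 1, 1, 1)

Row-insert the values π_1, π_2, … into P one at a time, bumping the leftmost entry strictly greater than the inserted value down to the next row. The recording tableau Q records, in position (i, j), the step at which that cell was added to P.
  Insert 6 (step 1): P = [6];  Q = [1]
  Insert 2 (step 2): P = [2] / [6];  Q = [1] / [2]
  Insert 5 (step 3): P = [2, 5] / [6];  Q = [1, 3] / [2]
  Insert 4 (step 4): P = [2, 4] / [5] / [6];  Q = [1, 3] / [2] / [4]
  Insert 3 (step 5): P = [2, 3] / [4] / [5] / [6];  Q = [1, 3] / [2] / [4] / [5]
  Insert 1 (step 6): P = [1, 3] / [2] / [4] / [5] / [6];  Q = [1, 3] / [2] / [4] / [5] / [6]
Final shape: (2, 1, 1, 1, 1).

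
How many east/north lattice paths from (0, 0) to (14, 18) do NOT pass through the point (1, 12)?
Number of paths = 471082884

Total paths from (0, 0) to (14, 18): C(32, 14) = 471435600. Paths through (1, 12): (paths (0, 0) → (1, 12)) × (paths (1, 12) → (14, 18)) = C(13, 1) · C(19, 13) = 13 · 27132 = 352716. Avoidance count = 471435600 − 352716 = 471082884.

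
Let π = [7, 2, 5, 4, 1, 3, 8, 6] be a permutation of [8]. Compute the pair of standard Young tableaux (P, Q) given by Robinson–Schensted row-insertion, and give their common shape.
P = [1, 3, 6] / [2, 4, 8] / [5] / [7];  Q = [1, 3, 7] / [2, 6, 8] / [4] / [5];  common shape = (3, 3, 1, 1)

Row-insert the values π_1, π_2, … into P one at a time, bumping the leftmost entry strictly greater than the inserted value down to the next row. The recording tableau Q records, in position (i, j), the step at which that cell was added to P.
  Insert 7 (step 1): P = [7];  Q = [1]
  Insert 2 (step 2): P = [2] / [7];  Q = [1] / [2]
  Insert 5 (step 3): P = [2, 5] / [7];  Q = [1, 3] / [2]
  Insert 4 (step 4): P = [2, 4] / [5] / [7];  Q = [1, 3] / [2] / [4]
  Insert 1 (step 5): P = [1, 4] / [2] / [5] / [7];  Q = [1, 3] / [2] / [4] / [5]
  Insert 3 (step 6): P = [1, 3] / [2, 4] / [5] / [7];  Q = [1, 3] / [2, 6] / [4] / [5]
  Insert 8 (step 7): P = [1, 3, 8] / [2, 4] / [5] / [7];  Q = [1, 3, 7] / [2, 6] / [4] / [5]
  Insert 6 (step 8): P = [1, 3, 6] / [2, 4, 8] / [5] / [7];  Q = [1, 3, 7] / [2, 6, 8] / [4] / [5]
Final shape: (3, 3, 1, 1).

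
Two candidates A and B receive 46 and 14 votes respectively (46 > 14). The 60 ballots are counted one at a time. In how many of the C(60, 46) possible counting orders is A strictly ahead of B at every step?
Strict-lead orderings = 9251145946560

Total orderings of the 60 votes with 46 for A: C(60, 46) = 17345898649800. By the Bertrand ballot formula (Cycle Lemma / reflection principle), the number of orderings in which A is strictly ahead of B throughout is (p − q)/(p + q) · C(p + q, p) = (46 − 14)/(46 + 14) · 17345898649800 = 9251145946560.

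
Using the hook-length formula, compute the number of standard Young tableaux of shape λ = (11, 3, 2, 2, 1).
# SYT of shape (11, 3, 2, 2, 1) = 2686068

Hook-length formula: f^λ = n! / Π hook(c), product over all cells c of the Young diagram. For λ = (11, 3, 2, 2, 1), n = 19 boxes. Hook lengths by row (left-to-right, top-to-bottom): [15, 13, 10, 8, 7, 6, 5, 4, 3, 2, 1]; [6, 4, 1]; [4, 2]; [3, 1]; [1]. Product of hooks = 45287424000. So f^λ = 19! / 45287424000 = 121645100408832000 / 45287424000 = 2686068.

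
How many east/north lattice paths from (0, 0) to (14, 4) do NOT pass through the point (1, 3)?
Number of paths = 3004

Total paths from (0, 0) to (14, 4): C(18, 14) = 3060. Paths through (1, 3): (paths (0, 0) → (1, 3)) × (paths (1, 3) → (14, 4)) = C(4, 1) · C(14, 13) = 4 · 14 = 56. Avoidance count = 3060 − 56 = 3004.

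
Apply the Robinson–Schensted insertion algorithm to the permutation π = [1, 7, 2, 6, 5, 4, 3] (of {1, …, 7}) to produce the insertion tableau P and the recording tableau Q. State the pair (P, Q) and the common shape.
P = [1, 2, 3] / [4] / [5] / [6] / [7];  Q = [1, 2, 4] / [3] / [5] / [6] / [7];  common shape = (3, 1, 1, 1, 1)

Row-insert the values π_1, π_2, … into P one at a time, bumping the leftmost entry strictly greater than the inserted value down to the next row. The recording tableau Q records, in position (i, j), the step at which that cell was added to P.
  Insert 1 (step 1): P = [1];  Q = [1]
  Insert 7 (step 2): P = [1, 7];  Q = [1, 2]
  Insert 2 (step 3): P = [1, 2] / [7];  Q = [1, 2] / [3]
  Insert 6 (step 4): P = [1, 2, 6] / [7];  Q = [1, 2, 4] / [3]
  Insert 5 (step 5): P = [1, 2, 5] / [6] / [7];  Q = [1, 2, 4] / [3] / [5]
  Insert 4 (step 6): P = [1, 2, 4] / [5] / [6] / [7];  Q = [1, 2, 4] / [3] / [5] / [6]
  Insert 3 (step 7): P = [1, 2, 3] / [4] / [5] / [6] / [7];  Q = [1, 2, 4] / [3] / [5] / [6] / [7]
Final shape: (3, 1, 1, 1, 1).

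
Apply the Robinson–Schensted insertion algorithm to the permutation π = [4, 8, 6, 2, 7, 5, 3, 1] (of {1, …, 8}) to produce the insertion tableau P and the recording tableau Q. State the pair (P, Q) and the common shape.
P = [1, 3, 7] / [2, 5] / [4] / [6] / [8];  Q = [1, 2, 5] / [3, 6] / [4] / [7] / [8];  common shape = (3, 2, 1, 1, 1)

Row-insert the values π_1, π_2, … into P one at a time, bumping the leftmost entry strictly greater than the inserted value down to the next row. The recording tableau Q records, in position (i, j), the step at which that cell was added to P.
  Insert 4 (step 1): P = [4];  Q = [1]
  Insert 8 (step 2): P = [4, 8];  Q = [1, 2]
  Insert 6 (step 3): P = [4, 6] / [8];  Q = [1, 2] / [3]
  Insert 2 (step 4): P = [2, 6] / [4] / [8];  Q = [1, 2] / [3] / [4]
  Insert 7 (step 5): P = [2, 6, 7] / [4] / [8];  Q = [1, 2, 5] / [3] / [4]
  Insert 5 (step 6): P = [2, 5, 7] / [4, 6] / [8];  Q = [1, 2, 5] / [3, 6] / [4]
  Insert 3 (step 7): P = [2, 3, 7] / [4, 5] / [6] / [8];  Q = [1, 2, 5] / [3, 6] / [4] / [7]
  Insert 1 (step 8): P = [1, 3, 7] / [2, 5] / [4] / [6] / [8];  Q = [1, 2, 5] / [3, 6] / [4] / [7] / [8]
Final shape: (3, 2, 1, 1, 1).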